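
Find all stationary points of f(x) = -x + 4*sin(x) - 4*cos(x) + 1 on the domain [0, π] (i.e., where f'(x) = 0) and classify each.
f'(x) = 4*sqrt(2)*sin(x + pi/4) - 1

Solve f'(x) = 0 on [0, π]:
  f'(x) = 0 ⇔ 4*sin(x) + 4*cos(x) = 1. Write the left side as R·cos(x + φ) with R = √(4² + (-4)²) = 4*sqrt(2), cos φ = sqrt(2)/2, sin φ = -sqrt(2)/2; then cos(x + φ) = sqrt(2)/8. Solve for x and keep the solutions lying in [0, π].
  ⇒ x = atan((1 + sqrt(31))/(1 - sqrt(31))) + pi ≈ 2.1785

f''(x) = 4*sqrt(2)*cos(x + pi/4)
Second-derivative test at each critical point:
  f''(2.1785) = -5.5678 < 0 → local maximum

Critical points: x = atan((1 + sqrt(31))/(1 - sqrt(31))) + pi ≈ 2.1785 (local maximum)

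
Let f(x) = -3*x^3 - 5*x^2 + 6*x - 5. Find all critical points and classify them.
f'(x) = -9*x^2 - 10*x + 6

Solve f'(x) = 0:
  9*x^2 + 10*x - 6 = 0 has no rational roots; quadratic formula: x = (-10 ± √316)/18.
  ⇒ x = -sqrt(79)/9 - 5/9 ≈ -1.5431, -5/9 + sqrt(79)/9 ≈ 0.4320

f''(x) = -18*x - 10
Second-derivative test at each critical point:
  f''(-1.5431) = 17.7764 > 0 → local minimum
  f''(0.4320) = -17.7764 < 0 → local maximum

Critical points: x = -sqrt(79)/9 - 5/9 ≈ -1.5431 (local minimum); x = -5/9 + sqrt(79)/9 ≈ 0.4320 (local maximum)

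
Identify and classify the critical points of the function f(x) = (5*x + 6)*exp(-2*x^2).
f'(x) = (-4*x*(5*x + 6) + 5)*exp(-2*x^2)

Solve f'(x) = 0:
  f'(x) = (-20*x^2 - 24*x + 5)·exp(-2*x^2) and exp(-2*x^2) > 0 for every x, so f'(x) = 0 ⇔ -20*x^2 - 24*x + 5 = 0.
  20*x^2 + 24*x - 5 = 0 has no rational roots; quadratic formula: x = (-24 ± √976)/40.
  ⇒ x = -sqrt(61)/10 - 3/5 ≈ -1.3810, -3/5 + sqrt(61)/10 ≈ 0.1810

f''(x) = 4*(4*x^2*(5*x + 6) - 15*x - 6)*exp(-2*x^2)
Second-derivative test at each critical point:
  f''(-1.3810) = 0.6889 > 0 → local minimum
  f''(0.1810) = -29.2591 < 0 → local maximum

Critical points: x = -sqrt(61)/10 - 3/5 ≈ -1.3810 (local minimum); x = -3/5 + sqrt(61)/10 ≈ 0.1810 (local maximum)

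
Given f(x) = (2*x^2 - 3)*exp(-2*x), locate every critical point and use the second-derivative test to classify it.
f'(x) = 2*(-2*x^2 + 2*x + 3)*exp(-2*x)

Solve f'(x) = 0:
  f'(x) = (-4*x^2 + 4*x + 6)·exp(-2*x) and exp(-2*x) > 0 for every x, so f'(x) = 0 ⇔ -4*x^2 + 4*x + 6 = 0.
  Factor: -4*x^2 + 4*x + 6 = -2*(2*x^2 - 2*x - 3); 2*x^2 - 2*x - 3 = 0 has no rational roots; quadratic formula: x = (2 ± √28)/4.
  ⇒ x = 1/2 - sqrt(7)/2 ≈ -0.8229, 1/2 + sqrt(7)/2 ≈ 1.8229

f''(x) = 8*(x^2 - 2*x - 1)*exp(-2*x)
Second-derivative test at each critical point:
  f''(-0.8229) = 54.8719 > 0 → local minimum
  f''(1.8229) = -0.2762 < 0 → local maximum

Critical points: x = 1/2 - sqrt(7)/2 ≈ -0.8229 (local minimum); x = 1/2 + sqrt(7)/2 ≈ 1.8229 (local maximum)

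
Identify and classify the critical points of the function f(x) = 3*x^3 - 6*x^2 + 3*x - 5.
f'(x) = 9*x^2 - 12*x + 3

Solve f'(x) = 0:
  Factor: 9*x^2 - 12*x + 3 = 3*(x - 1)*(3*x - 1) = 0.
  ⇒ x = 1/3, 1

f''(x) = 18*x - 12
Second-derivative test at each critical point:
  f''(1/3) = -6 < 0 → local maximum
  f''(1) = 6 > 0 → local minimum

Critical points: x = 1/3 (local maximum); x = 1 (local minimum)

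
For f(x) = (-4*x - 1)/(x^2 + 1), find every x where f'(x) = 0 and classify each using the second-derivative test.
f'(x) = 2*(2*x^2 + x - 2)/(x^4 + 2*x^2 + 1)

Solve f'(x) = 0:
  f'(x) = 2*(2*x^2 + x - 2)/(x^2 + 1)^2; the denominator is positive wherever f is defined, so f'(x) = 0 ⇔ 4*x^2 + 2*x - 4 = 0.
  Factor: 4*x^2 + 2*x - 4 = 2*(2*x^2 + x - 2); 2*x^2 + x - 2 = 0 has no rational roots; quadratic formula: x = (-1 ± √17)/4.
  ⇒ x = -sqrt(17)/4 - 1/4 ≈ -1.2808, -1/4 + sqrt(17)/4 ≈ 0.7808

f''(x) = 2*(-4*x^2*(4*x + 1) + (12*x + 1)*(x^2 + 1))/(x^2 + 1)^3
Second-derivative test at each critical point:
  f''(-1.2808) = -1.1828 < 0 → local maximum
  f''(0.7808) = 3.1828 > 0 → local minimum

Critical points: x = -sqrt(17)/4 - 1/4 ≈ -1.2808 (local maximum); x = -1/4 + sqrt(17)/4 ≈ 0.7808 (local minimum)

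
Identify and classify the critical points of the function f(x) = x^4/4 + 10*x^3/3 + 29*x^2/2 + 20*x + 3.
f'(x) = x^3 + 10*x^2 + 29*x + 20

Solve f'(x) = 0:
  Factor: x^3 + 10*x^2 + 29*x + 20 = (x + 1)*(x + 4)*(x + 5) = 0.
  ⇒ x = -5, -4, -1

f''(x) = 3*x^2 + 20*x + 29
Second-derivative test at each critical point:
  f''(-5) = 4 > 0 → local minimum
  f''(-4) = -3 < 0 → local maximum
  f''(-1) = 12 > 0 → local minimum

Critical points: x = -5 (local minimum); x = -4 (local maximum); x = -1 (local minimum)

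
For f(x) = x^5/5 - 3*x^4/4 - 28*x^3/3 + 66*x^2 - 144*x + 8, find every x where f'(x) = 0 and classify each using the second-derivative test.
f'(x) = x^4 - 3*x^3 - 28*x^2 + 132*x - 144

Solve f'(x) = 0:
  Factor: x^4 - 3*x^3 - 28*x^2 + 132*x - 144 = (x - 4)*(x - 3)*(x - 2)*(x + 6) = 0.
  ⇒ x = -6, 2, 3, 4

f''(x) = 4*x^3 - 9*x^2 - 56*x + 132
Second-derivative test at each critical point:
  f''(-6) = -720 < 0 → local maximum
  f''(2) = 16 > 0 → local minimum
  f''(3) = -9 < 0 → local maximum
  f''(4) = 20 > 0 → local minimum

Critical points: x = -6 (local maximum); x = 2 (local minimum); x = 3 (local maximum); x = 4 (local minimum)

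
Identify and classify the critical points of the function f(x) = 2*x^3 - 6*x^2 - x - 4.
f'(x) = 6*x^2 - 12*x - 1

Solve f'(x) = 0:
  6*x^2 - 12*x - 1 = 0 has no rational roots; quadratic formula: x = (12 ± √168)/12.
  ⇒ x = 1 - sqrt(42)/6 ≈ -0.0801, 1 + sqrt(42)/6 ≈ 2.0801

f''(x) = 12*x - 12
Second-derivative test at each critical point:
  f''(-0.0801) = -12.9615 < 0 → local maximum
  f''(2.0801) = 12.9615 > 0 → local minimum

Critical points: x = 1 - sqrt(42)/6 ≈ -0.0801 (local maximum); x = 1 + sqrt(42)/6 ≈ 2.0801 (local minimum)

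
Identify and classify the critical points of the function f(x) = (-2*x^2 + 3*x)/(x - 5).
f'(x) = (-2*x^2 + 20*x - 15)/(x^2 - 10*x + 25)

Solve f'(x) = 0:
  f'(x) = -(2*x^2 - 20*x + 15)/(x - 5)^2; the denominator is positive wherever f is defined, so f'(x) = 0 ⇔ -2*x^2 + 20*x - 15 = 0.
  2*x^2 - 20*x + 15 = 0 has no rational roots; quadratic formula: x = (20 ± √280)/4.
  ⇒ x = 5 - sqrt(70)/2 ≈ 0.8167, sqrt(70)/2 + 5 ≈ 9.1833

f''(x) = -70/(x^3 - 15*x^2 + 75*x - 125)
Second-derivative test at each critical point:
  f''(0.8167) = 0.9562 > 0 → local minimum
  f''(9.1833) = -0.9562 < 0 → local maximum

Critical points: x = 5 - sqrt(70)/2 ≈ 0.8167 (local minimum); x = sqrt(70)/2 + 5 ≈ 9.1833 (local maximum)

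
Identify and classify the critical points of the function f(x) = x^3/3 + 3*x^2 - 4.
f'(x) = x*(x + 6)

Solve f'(x) = 0:
  Factor: x^2 + 6*x = x*(x + 6) = 0.
  ⇒ x = -6, 0

f''(x) = 2*x + 6
Second-derivative test at each critical point:
  f''(-6) = -6 < 0 → local maximum
  f''(0) = 6 > 0 → local minimum

Critical points: x = -6 (local maximum); x = 0 (local minimum)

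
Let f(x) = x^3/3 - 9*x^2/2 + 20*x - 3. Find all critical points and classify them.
f'(x) = x^2 - 9*x + 20

Solve f'(x) = 0:
  Factor: x^2 - 9*x + 20 = (x - 5)*(x - 4) = 0.
  ⇒ x = 4, 5

f''(x) = 2*x - 9
Second-derivative test at each critical point:
  f''(4) = -1 < 0 → local maximum
  f''(5) = 1 > 0 → local minimum

Critical points: x = 4 (local maximum); x = 5 (local minimum)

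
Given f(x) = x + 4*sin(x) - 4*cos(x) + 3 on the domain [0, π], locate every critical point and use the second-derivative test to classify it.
f'(x) = 4*sqrt(2)*sin(x + pi/4) + 1

Solve f'(x) = 0 on [0, π]:
  f'(x) = 0 ⇔ 4*sin(x) + 4*cos(x) = -1. Write the left side as R·cos(x + φ) with R = √(4² + (-4)²) = 4*sqrt(2), cos φ = sqrt(2)/2, sin φ = -sqrt(2)/2; then cos(x + φ) = -sqrt(2)/8. Solve for x and keep the solutions lying in [0, π].
  ⇒ x = atan((-1 + sqrt(31))/(-sqrt(31) - 1)) + pi ≈ 2.5339

f''(x) = 4*sqrt(2)*cos(x + pi/4)
Second-derivative test at each critical point:
  f''(2.5339) = -5.5678 < 0 → local maximum

Critical points: x = atan((-1 + sqrt(31))/(-sqrt(31) - 1)) + pi ≈ 2.5339 (local maximum)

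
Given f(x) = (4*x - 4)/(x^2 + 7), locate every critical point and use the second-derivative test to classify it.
f'(x) = 4*(x^2 - 2*x*(x - 1) + 7)/(x^2 + 7)^2

Solve f'(x) = 0:
  f'(x) = -4*(x^2 - 2*x - 7)/(x^2 + 7)^2; the denominator is positive wherever f is defined, so f'(x) = 0 ⇔ -4*x^2 + 8*x + 28 = 0.
  Factor: -4*x^2 + 8*x + 28 = -4*(x^2 - 2*x - 7); x^2 - 2*x - 7 = 0 has no rational roots; quadratic formula: x = (2 ± √32)/2.
  ⇒ x = 1 - 2*sqrt(2) ≈ -1.8284, 1 + 2*sqrt(2) ≈ 3.8284

f''(x) = 8*(4*x^2*(x - 1) + (1 - 3*x)*(x^2 + 7))/(x^2 + 7)^3
Second-derivative test at each critical point:
  f''(-1.8284) = 0.2115 > 0 → local minimum
  f''(3.8284) = -0.0482 < 0 → local maximum

Critical points: x = 1 - 2*sqrt(2) ≈ -1.8284 (local minimum); x = 1 + 2*sqrt(2) ≈ 3.8284 (local maximum)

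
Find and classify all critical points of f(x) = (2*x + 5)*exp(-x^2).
f'(x) = 2*(-x*(2*x + 5) + 1)*exp(-x^2)

Solve f'(x) = 0:
  f'(x) = (-4*x^2 - 10*x + 2)·exp(-x^2) and exp(-x^2) > 0 for every x, so f'(x) = 0 ⇔ -4*x^2 - 10*x + 2 = 0.
  Factor: -4*x^2 - 10*x + 2 = -2*(2*x^2 + 5*x - 1); 2*x^2 + 5*x - 1 = 0 has no rational roots; quadratic formula: x = (-5 ± √33)/4.
  ⇒ x = -sqrt(33)/4 - 5/4 ≈ -2.6861, -5/4 + sqrt(33)/4 ≈ 0.1861

f''(x) = 2*(2*x^2*(2*x + 5) - 6*x - 5)*exp(-x^2)
Second-derivative test at each critical point:
  f''(-2.6861) = 0.0084 > 0 → local minimum
  f''(0.1861) = -11.0979 < 0 → local maximum

Critical points: x = -sqrt(33)/4 - 5/4 ≈ -2.6861 (local minimum); x = -5/4 + sqrt(33)/4 ≈ 0.1861 (local maximum)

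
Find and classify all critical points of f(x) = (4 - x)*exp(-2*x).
f'(x) = (2*x - 9)*exp(-2*x)

Solve f'(x) = 0:
  f'(x) = (2*x - 9)·exp(-2*x) and exp(-2*x) > 0 for every x, so f'(x) = 0 ⇔ 2*x - 9 = 0.
  2*x - 9 = 0.
  ⇒ x = 9/2

f''(x) = 4*(5 - x)*exp(-2*x)
Second-derivative test at each critical point:
  f''(9/2) = 2.468e-04 > 0 → local minimum

Critical points: x = 9/2 (local minimum)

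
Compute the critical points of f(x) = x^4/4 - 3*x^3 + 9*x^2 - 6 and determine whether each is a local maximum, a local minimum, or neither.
f'(x) = x*(x^2 - 9*x + 18)

Solve f'(x) = 0:
  Factor: x^3 - 9*x^2 + 18*x = x*(x - 6)*(x - 3) = 0.
  ⇒ x = 0, 3, 6

f''(x) = 3*x^2 - 18*x + 18
Second-derivative test at each critical point:
  f''(0) = 18 > 0 → local minimum
  f''(3) = -9 < 0 → local maximum
  f''(6) = 18 > 0 → local minimum

Critical points: x = 0 (local minimum); x = 3 (local maximum); x = 6 (local minimum)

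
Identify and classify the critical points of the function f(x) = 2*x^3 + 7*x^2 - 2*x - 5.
f'(x) = 6*x^2 + 14*x - 2

Solve f'(x) = 0:
  Factor: 6*x^2 + 14*x - 2 = 2*(3*x^2 + 7*x - 1); 3*x^2 + 7*x - 1 = 0 has no rational roots; quadratic formula: x = (-7 ± √61)/6.
  ⇒ x = -sqrt(61)/6 - 7/6 ≈ -2.4684, -7/6 + sqrt(61)/6 ≈ 0.1350

f''(x) = 12*x + 14
Second-derivative test at each critical point:
  f''(-2.4684) = -15.6205 < 0 → local maximum
  f''(0.1350) = 15.6205 > 0 → local minimum

Critical points: x = -sqrt(61)/6 - 7/6 ≈ -2.4684 (local maximum); x = -7/6 + sqrt(61)/6 ≈ 0.1350 (local minimum)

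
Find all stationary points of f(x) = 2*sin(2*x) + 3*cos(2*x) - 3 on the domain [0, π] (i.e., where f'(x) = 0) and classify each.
f'(x) = -6*sin(2*x) + 4*cos(2*x)

Solve f'(x) = 0 on [0, π]:
  f'(x) = 0 ⇔ 2*cos(2*x) = 3*sin(2*x) ⇔ tan(2*x) = 2/3, i.e. 2*x = arctan(2/3) + nπ; keep the solutions lying in [0, π].
  ⇒ x = atan(2/3)/2 ≈ 0.2940, atan(2/3)/2 + pi/2 ≈ 1.8648

f''(x) = -8*sin(2*x) - 12*cos(2*x)
Second-derivative test at each critical point:
  f''(0.2940) = -14.4222 < 0 → local maximum
  f''(1.8648) = 14.4222 > 0 → local minimum

Critical points: x = atan(2/3)/2 ≈ 0.2940 (local maximum); x = atan(2/3)/2 + pi/2 ≈ 1.8648 (local minimum)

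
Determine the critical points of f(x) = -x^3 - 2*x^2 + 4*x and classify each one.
f'(x) = -3*x^2 - 4*x + 4

Solve f'(x) = 0:
  Factor: -3*x^2 - 4*x + 4 = -(x + 2)*(3*x - 2) = 0.
  ⇒ x = -2, 2/3

f''(x) = -6*x - 4
Second-derivative test at each critical point:
  f''(-2) = 8 > 0 → local minimum
  f''(2/3) = -8 < 0 → local maximum

Critical points: x = -2 (local minimum); x = 2/3 (local maximum)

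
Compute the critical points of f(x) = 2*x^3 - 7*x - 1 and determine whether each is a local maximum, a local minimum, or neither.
f'(x) = 6*x^2 - 7

Solve f'(x) = 0:
  6*x^2 - 7 = 0 has no rational roots; quadratic formula: x = (0 ± √168)/12.
  ⇒ x = -sqrt(42)/6 ≈ -1.0801, sqrt(42)/6 ≈ 1.0801

f''(x) = 12*x
Second-derivative test at each critical point:
  f''(-1.0801) = -12.9615 < 0 → local maximum
  f''(1.0801) = 12.9615 > 0 → local minimum

Critical points: x = -sqrt(42)/6 ≈ -1.0801 (local maximum); x = sqrt(42)/6 ≈ 1.0801 (local minimum)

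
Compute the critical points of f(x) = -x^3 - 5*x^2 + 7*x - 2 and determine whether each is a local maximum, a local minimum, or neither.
f'(x) = -3*x^2 - 10*x + 7

Solve f'(x) = 0:
  3*x^2 + 10*x - 7 = 0 has no rational roots; quadratic formula: x = (-10 ± √184)/6.
  ⇒ x = -sqrt(46)/3 - 5/3 ≈ -3.9274, -5/3 + sqrt(46)/3 ≈ 0.5941

f''(x) = -6*x - 10
Second-derivative test at each critical point:
  f''(-3.9274) = 13.5647 > 0 → local minimum
  f''(0.5941) = -13.5647 < 0 → local maximum

Critical points: x = -sqrt(46)/3 - 5/3 ≈ -3.9274 (local minimum); x = -5/3 + sqrt(46)/3 ≈ 0.5941 (local maximum)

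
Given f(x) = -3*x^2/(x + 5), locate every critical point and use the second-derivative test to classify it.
f'(x) = 3*x*(-x - 10)/(x + 5)^2

Solve f'(x) = 0:
  f'(x) = -3*x*(x + 10)/(x + 5)^2; the denominator is positive wherever f is defined, so f'(x) = 0 ⇔ -3*x^2 - 30*x = 0.
  Factor: -3*x^2 - 30*x = -3*x*(x + 10) = 0.
  ⇒ x = -10, 0

f''(x) = -150/(x^3 + 15*x^2 + 75*x + 125)
Second-derivative test at each critical point:
  f''(-10) = 6/5 > 0 → local minimum
  f''(0) = -6/5 < 0 → local maximum

Critical points: x = -10 (local minimum); x = 0 (local maximum)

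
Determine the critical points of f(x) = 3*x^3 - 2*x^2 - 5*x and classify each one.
f'(x) = 9*x^2 - 4*x - 5

Solve f'(x) = 0:
  Factor: 9*x^2 - 4*x - 5 = (x - 1)*(9*x + 5) = 0.
  ⇒ x = -5/9, 1

f''(x) = 18*x - 4
Second-derivative test at each critical point:
  f''(-5/9) = -14 < 0 → local maximum
  f''(1) = 14 > 0 → local minimum

Critical points: x = -5/9 (local maximum); x = 1 (local minimum)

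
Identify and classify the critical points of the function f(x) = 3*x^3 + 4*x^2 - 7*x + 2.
f'(x) = 9*x^2 + 8*x - 7

Solve f'(x) = 0:
  9*x^2 + 8*x - 7 = 0 has no rational roots; quadratic formula: x = (-8 ± √316)/18.
  ⇒ x = -sqrt(79)/9 - 4/9 ≈ -1.4320, -4/9 + sqrt(79)/9 ≈ 0.5431

f''(x) = 18*x + 8
Second-derivative test at each critical point:
  f''(-1.4320) = -17.7764 < 0 → local maximum
  f''(0.5431) = 17.7764 > 0 → local minimum

Critical points: x = -sqrt(79)/9 - 4/9 ≈ -1.4320 (local maximum); x = -4/9 + sqrt(79)/9 ≈ 0.5431 (local minimum)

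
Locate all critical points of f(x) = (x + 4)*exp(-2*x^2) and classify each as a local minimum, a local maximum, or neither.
f'(x) = (-4*x*(x + 4) + 1)*exp(-2*x^2)

Solve f'(x) = 0:
  f'(x) = (-4*x^2 - 16*x + 1)·exp(-2*x^2) and exp(-2*x^2) > 0 for every x, so f'(x) = 0 ⇔ -4*x^2 - 16*x + 1 = 0.
  4*x^2 + 16*x - 1 = 0 has no rational roots; quadratic formula: x = (-16 ± √272)/8.
  ⇒ x = -sqrt(17)/2 - 2 ≈ -4.0616, -2 + sqrt(17)/2 ≈ 0.0616

f''(x) = 4*(4*x^2*(x + 4) - 3*x - 4)*exp(-2*x^2)
Second-derivative test at each critical point:
  f''(-4.0616) = 7.742e-14 > 0 → local minimum
  f''(0.0616) = -16.3679 < 0 → local maximum

Critical points: x = -sqrt(17)/2 - 2 ≈ -4.0616 (local minimum); x = -2 + sqrt(17)/2 ≈ 0.0616 (local maximum)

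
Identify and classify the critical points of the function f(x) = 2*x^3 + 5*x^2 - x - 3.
f'(x) = 6*x^2 + 10*x - 1

Solve f'(x) = 0:
  6*x^2 + 10*x - 1 = 0 has no rational roots; quadratic formula: x = (-10 ± √124)/12.
  ⇒ x = -sqrt(31)/6 - 5/6 ≈ -1.7613, -5/6 + sqrt(31)/6 ≈ 0.0946

f''(x) = 12*x + 10
Second-derivative test at each critical point:
  f''(-1.7613) = -11.1355 < 0 → local maximum
  f''(0.0946) = 11.1355 > 0 → local minimum

Critical points: x = -sqrt(31)/6 - 5/6 ≈ -1.7613 (local maximum); x = -5/6 + sqrt(31)/6 ≈ 0.0946 (local minimum)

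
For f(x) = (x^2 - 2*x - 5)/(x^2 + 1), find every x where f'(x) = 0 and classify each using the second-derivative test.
f'(x) = 2*(x^2 + 6*x - 1)/(x^4 + 2*x^2 + 1)

Solve f'(x) = 0:
  f'(x) = 2*(x^2 + 6*x - 1)/(x^2 + 1)^2; the denominator is positive wherever f is defined, so f'(x) = 0 ⇔ 2*x^2 + 12*x - 2 = 0.
  Factor: 2*x^2 + 12*x - 2 = 2*(x^2 + 6*x - 1); x^2 + 6*x - 1 = 0 has no rational roots; quadratic formula: x = (-6 ± √40)/2.
  ⇒ x = -sqrt(10) - 3 ≈ -6.1623, -3 + sqrt(10) ≈ 0.1623

f''(x) = 4*(-x^3 - 9*x^2 + 3*x + 3)/(x^6 + 3*x^4 + 3*x^2 + 1)
Second-derivative test at each critical point:
  f''(-6.1623) = -0.0083 < 0 → local maximum
  f''(0.1623) = 12.0083 > 0 → local minimum

Critical points: x = -sqrt(10) - 3 ≈ -6.1623 (local maximum); x = -3 + sqrt(10) ≈ 0.1623 (local minimum)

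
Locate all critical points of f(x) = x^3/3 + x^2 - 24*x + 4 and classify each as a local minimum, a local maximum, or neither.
f'(x) = x^2 + 2*x - 24

Solve f'(x) = 0:
  Factor: x^2 + 2*x - 24 = (x - 4)*(x + 6) = 0.
  ⇒ x = -6, 4

f''(x) = 2*x + 2
Second-derivative test at each critical point:
  f''(-6) = -10 < 0 → local maximum
  f''(4) = 10 > 0 → local minimum

Critical points: x = -6 (local maximum); x = 4 (local minimum)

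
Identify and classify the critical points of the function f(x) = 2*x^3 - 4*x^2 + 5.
f'(x) = 2*x*(3*x - 4)

Solve f'(x) = 0:
  Factor: 6*x^2 - 8*x = 2*x*(3*x - 4) = 0.
  ⇒ x = 0, 4/3

f''(x) = 12*x - 8
Second-derivative test at each critical point:
  f''(0) = -8 < 0 → local maximum
  f''(4/3) = 8 > 0 → local minimum

Critical points: x = 0 (local maximum); x = 4/3 (local minimum)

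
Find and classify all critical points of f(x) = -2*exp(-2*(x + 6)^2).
f'(x) = 8*(x + 6)*exp(-2*(x + 6)^2)

Solve f'(x) = 0:
  f'(x) = (8*x + 48)·exp(-2*(x + 6)^2) and exp(-2*(x + 6)^2) > 0 for every x, so f'(x) = 0 ⇔ 8*x + 48 = 0.
  Factor: 8*x + 48 = 8*(x + 6) = 0.
  ⇒ x = -6

f''(x) = 8*(1 - 4*(x + 6)^2)*exp(-2*(x + 6)^2)
Second-derivative test at each critical point:
  f''(-6) = 8 > 0 → local minimum

Critical points: x = -6 (local minimum)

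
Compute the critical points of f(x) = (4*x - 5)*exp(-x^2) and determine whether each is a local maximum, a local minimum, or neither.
f'(x) = 2*(-x*(4*x - 5) + 2)*exp(-x^2)

Solve f'(x) = 0:
  f'(x) = (-8*x^2 + 10*x + 4)·exp(-x^2) and exp(-x^2) > 0 for every x, so f'(x) = 0 ⇔ -8*x^2 + 10*x + 4 = 0.
  Factor: -8*x^2 + 10*x + 4 = -2*(4*x^2 - 5*x - 2); 4*x^2 - 5*x - 2 = 0 has no rational roots; quadratic formula: x = (5 ± √57)/8.
  ⇒ x = 5/8 - sqrt(57)/8 ≈ -0.3187, 5/8 + sqrt(57)/8 ≈ 1.5687

f''(x) = 2*(2*x^2*(4*x - 5) - 12*x + 5)*exp(-x^2)
Second-derivative test at each critical point:
  f''(-0.3187) = 13.6411 > 0 → local minimum
  f''(1.5687) = -1.2889 < 0 → local maximum

Critical points: x = 5/8 - sqrt(57)/8 ≈ -0.3187 (local minimum); x = 5/8 + sqrt(57)/8 ≈ 1.5687 (local maximum)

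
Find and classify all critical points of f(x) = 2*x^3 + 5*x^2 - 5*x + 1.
f'(x) = 6*x^2 + 10*x - 5

Solve f'(x) = 0:
  6*x^2 + 10*x - 5 = 0 has no rational roots; quadratic formula: x = (-10 ± √220)/12.
  ⇒ x = -sqrt(55)/6 - 5/6 ≈ -2.0694, -5/6 + sqrt(55)/6 ≈ 0.4027

f''(x) = 12*x + 10
Second-derivative test at each critical point:
  f''(-2.0694) = -14.8324 < 0 → local maximum
  f''(0.4027) = 14.8324 > 0 → local minimum

Critical points: x = -sqrt(55)/6 - 5/6 ≈ -2.0694 (local maximum); x = -5/6 + sqrt(55)/6 ≈ 0.4027 (local minimum)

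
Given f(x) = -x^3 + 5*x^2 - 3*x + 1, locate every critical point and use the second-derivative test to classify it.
f'(x) = -3*x^2 + 10*x - 3

Solve f'(x) = 0:
  Factor: -3*x^2 + 10*x - 3 = -(x - 3)*(3*x - 1) = 0.
  ⇒ x = 1/3, 3

f''(x) = 10 - 6*x
Second-derivative test at each critical point:
  f''(1/3) = 8 > 0 → local minimum
  f''(3) = -8 < 0 → local maximum

Critical points: x = 1/3 (local minimum); x = 3 (local maximum)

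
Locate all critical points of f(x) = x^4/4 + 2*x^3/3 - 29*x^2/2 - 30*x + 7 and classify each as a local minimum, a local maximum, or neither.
f'(x) = x^3 + 2*x^2 - 29*x - 30

Solve f'(x) = 0:
  Factor: x^3 + 2*x^2 - 29*x - 30 = (x - 5)*(x + 1)*(x + 6) = 0.
  ⇒ x = -6, -1, 5

f''(x) = 3*x^2 + 4*x - 29
Second-derivative test at each critical point:
  f''(-6) = 55 > 0 → local minimum
  f''(-1) = -30 < 0 → local maximum
  f''(5) = 66 > 0 → local minimum

Critical points: x = -6 (local minimum); x = -1 (local maximum); x = 5 (local minimum)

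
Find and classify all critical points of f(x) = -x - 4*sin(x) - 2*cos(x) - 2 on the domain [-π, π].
f'(x) = 2*sin(x) - 4*cos(x) - 1

Solve f'(x) = 0 on [-π, π]:
  f'(x) = 0 ⇔ 2*sin(x) - 4*cos(x) = 1. Write the left side as R·cos(x + φ) with R = √((-4)² + (-2)²) = 2*sqrt(5), cos φ = -2*sqrt(5)/5, sin φ = -sqrt(5)/5; then cos(x + φ) = sqrt(5)/10. Solve for x and keep the solutions lying in [-π, π].
  ⇒ x = -pi + atan((1 - 2*sqrt(19))/(-sqrt(19) - 2)) ≈ -2.2600, atan((1 + 2*sqrt(19))/(-2 + sqrt(19))) ≈ 1.3327

f''(x) = 4*sin(x) + 2*cos(x)
Second-derivative test at each critical point:
  f''(-2.2600) = -4.3589 < 0 → local maximum
  f''(1.3327) = 4.3589 > 0 → local minimum

Critical points: x = -pi + atan((1 - 2*sqrt(19))/(-sqrt(19) - 2)) ≈ -2.2600 (local maximum); x = atan((1 + 2*sqrt(19))/(-2 + sqrt(19))) ≈ 1.3327 (local minimum)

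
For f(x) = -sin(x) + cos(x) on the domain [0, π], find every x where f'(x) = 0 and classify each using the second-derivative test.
f'(x) = -sin(x) - cos(x)

Solve f'(x) = 0 on [0, π]:
  f'(x) = 0 ⇔ -cos(x) = sin(x) ⇔ tan(x) = -1, i.e. x = arctan(-1) + nπ; keep the solutions lying in [0, π].
  ⇒ x = 3*pi/4 ≈ 2.3562

f''(x) = sin(x) - cos(x)
Second-derivative test at each critical point:
  f''(2.3562) = 1.4142 > 0 → local minimum

Critical points: x = 3*pi/4 ≈ 2.3562 (local minimum)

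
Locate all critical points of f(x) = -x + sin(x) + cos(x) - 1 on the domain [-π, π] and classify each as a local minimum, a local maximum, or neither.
f'(x) = -sin(x) + cos(x) - 1

Solve f'(x) = 0 on [-π, π]:
  f'(x) = 0 ⇔ -sin(x) + cos(x) = 1. Write the left side as R·cos(x + φ) with R = √(1² + 1²) = sqrt(2), cos φ = sqrt(2)/2, sin φ = sqrt(2)/2; then cos(x + φ) = sqrt(2)/2. Solve for x and keep the solutions lying in [-π, π].
  ⇒ x = -pi/2 ≈ -1.5708, 0

f''(x) = -sin(x) - cos(x)
Second-derivative test at each critical point:
  f''(-1.5708) = 1 > 0 → local minimum
  f''(0) = -1 < 0 → local maximum

Critical points: x = -pi/2 ≈ -1.5708 (local minimum); x = 0 (local maximum)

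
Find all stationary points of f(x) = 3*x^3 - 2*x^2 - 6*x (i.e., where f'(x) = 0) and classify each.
f'(x) = 9*x^2 - 4*x - 6

Solve f'(x) = 0:
  9*x^2 - 4*x - 6 = 0 has no rational roots; quadratic formula: x = (4 ± √232)/18.
  ⇒ x = 2/9 - sqrt(58)/9 ≈ -0.6240, 2/9 + sqrt(58)/9 ≈ 1.0684

f''(x) = 18*x - 4
Second-derivative test at each critical point:
  f''(-0.6240) = -15.2315 < 0 → local maximum
  f''(1.0684) = 15.2315 > 0 → local minimum

Critical points: x = 2/9 - sqrt(58)/9 ≈ -0.6240 (local maximum); x = 2/9 + sqrt(58)/9 ≈ 1.0684 (local minimum)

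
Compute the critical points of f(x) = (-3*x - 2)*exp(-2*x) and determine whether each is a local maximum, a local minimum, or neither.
f'(x) = (6*x + 1)*exp(-2*x)

Solve f'(x) = 0:
  f'(x) = (6*x + 1)·exp(-2*x) and exp(-2*x) > 0 for every x, so f'(x) = 0 ⇔ 6*x + 1 = 0.
  6*x + 1 = 0.
  ⇒ x = -1/6

f''(x) = 4*(1 - 3*x)*exp(-2*x)
Second-derivative test at each critical point:
  f''(-1/6) = 8.3737 > 0 → local minimum

Critical points: x = -1/6 (local minimum)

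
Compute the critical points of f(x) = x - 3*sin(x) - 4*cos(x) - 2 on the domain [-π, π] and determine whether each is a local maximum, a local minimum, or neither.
f'(x) = 4*sin(x) - 3*cos(x) + 1

Solve f'(x) = 0 on [-π, π]:
  f'(x) = 0 ⇔ 4*sin(x) - 3*cos(x) = -1. Write the left side as R·cos(x + φ) with R = √((-3)² + (-4)²) = 5, cos φ = -3/5, sin φ = -4/5; then cos(x + φ) = -1/5. Solve for x and keep the solutions lying in [-π, π].
  ⇒ x = -pi + atan((-6*sqrt(6) - 4)/(3 - 8*sqrt(6))) ≈ -2.2967, atan((-4 + 6*sqrt(6))/(3 + 8*sqrt(6))) ≈ 0.4421

f''(x) = 3*sin(x) + 4*cos(x)
Second-derivative test at each critical point:
  f''(-2.2967) = -4.8990 < 0 → local maximum
  f''(0.4421) = 4.8990 > 0 → local minimum

Critical points: x = -pi + atan((-6*sqrt(6) - 4)/(3 - 8*sqrt(6))) ≈ -2.2967 (local maximum); x = atan((-4 + 6*sqrt(6))/(3 + 8*sqrt(6))) ≈ 0.4421 (local minimum)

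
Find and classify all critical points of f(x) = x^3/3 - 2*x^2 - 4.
f'(x) = x*(x - 4)

Solve f'(x) = 0:
  Factor: x^2 - 4*x = x*(x - 4) = 0.
  ⇒ x = 0, 4

f''(x) = 2*x - 4
Second-derivative test at each critical point:
  f''(0) = -4 < 0 → local maximum
  f''(4) = 4 > 0 → local minimum

Critical points: x = 0 (local maximum); x = 4 (local minimum)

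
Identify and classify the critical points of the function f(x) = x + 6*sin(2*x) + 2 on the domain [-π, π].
f'(x) = 12*cos(2*x) + 1

Solve f'(x) = 0 on [-π, π]:
  f'(x) = 0 ⇔ cos(2*x) = -1/12, i.e. 2*x = ±arccos(-1/12) + 2nπ; keep the solutions lying in [-π, π].
  ⇒ x = -pi + acos(-1/12)/2 ≈ -2.3145, -acos(-1/12)/2 ≈ -0.8271, acos(-1/12)/2 ≈ 0.8271, pi - acos(-1/12)/2 ≈ 2.3145

f''(x) = -24*sin(2*x)
Second-derivative test at each critical point:
  f''(-2.3145) = -23.9165 < 0 → local maximum
  f''(-0.8271) = 23.9165 > 0 → local minimum
  f''(0.8271) = -23.9165 < 0 → local maximum
  f''(2.3145) = 23.9165 > 0 → local minimum

Critical points: x = -pi + acos(-1/12)/2 ≈ -2.3145 (local maximum); x = -acos(-1/12)/2 ≈ -0.8271 (local minimum); x = acos(-1/12)/2 ≈ 0.8271 (local maximum); x = pi - acos(-1/12)/2 ≈ 2.3145 (local minimum)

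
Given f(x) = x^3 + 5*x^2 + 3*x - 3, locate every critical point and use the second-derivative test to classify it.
f'(x) = 3*x^2 + 10*x + 3

Solve f'(x) = 0:
  Factor: 3*x^2 + 10*x + 3 = (x + 3)*(3*x + 1) = 0.
  ⇒ x = -3, -1/3

f''(x) = 6*x + 10
Second-derivative test at each critical point:
  f''(-3) = -8 < 0 → local maximum
  f''(-1/3) = 8 > 0 → local minimum

Critical points: x = -3 (local maximum); x = -1/3 (local minimum)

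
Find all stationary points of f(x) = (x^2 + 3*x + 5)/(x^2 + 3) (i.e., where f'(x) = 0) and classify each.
f'(x) = (-3*x^2 - 4*x + 9)/(x^4 + 6*x^2 + 9)

Solve f'(x) = 0:
  f'(x) = -(3*x^2 + 4*x - 9)/(x^2 + 3)^2; the denominator is positive wherever f is defined, so f'(x) = 0 ⇔ -3*x^2 - 4*x + 9 = 0.
  3*x^2 + 4*x - 9 = 0 has no rational roots; quadratic formula: x = (-4 ± √124)/6.
  ⇒ x = -sqrt(31)/3 - 2/3 ≈ -2.5226, -2/3 + sqrt(31)/3 ≈ 1.1893

f''(x) = 6*(x^3 + 2*x^2 - 9*x - 2)/(x^6 + 9*x^4 + 27*x^2 + 27)
Second-derivative test at each critical point:
  f''(-2.5226) = 0.1270 > 0 → local minimum
  f''(1.1893) = -0.5715 < 0 → local maximum

Critical points: x = -sqrt(31)/3 - 2/3 ≈ -2.5226 (local minimum); x = -2/3 + sqrt(31)/3 ≈ 1.1893 (local maximum)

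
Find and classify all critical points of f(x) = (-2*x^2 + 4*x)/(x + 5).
f'(x) = 2*(-x^2 - 10*x + 10)/(x^2 + 10*x + 25)

Solve f'(x) = 0:
  f'(x) = -2*(x^2 + 10*x - 10)/(x + 5)^2; the denominator is positive wherever f is defined, so f'(x) = 0 ⇔ -2*x^2 - 20*x + 20 = 0.
  Factor: -2*x^2 - 20*x + 20 = -2*(x^2 + 10*x - 10); x^2 + 10*x - 10 = 0 has no rational roots; quadratic formula: x = (-10 ± √140)/2.
  ⇒ x = -sqrt(35) - 5 ≈ -10.9161, -5 + sqrt(35) ≈ 0.9161

f''(x) = -140/(x^3 + 15*x^2 + 75*x + 125)
Second-derivative test at each critical point:
  f''(-10.9161) = 0.6761 > 0 → local minimum
  f''(0.9161) = -0.6761 < 0 → local maximum

Critical points: x = -sqrt(35) - 5 ≈ -10.9161 (local minimum); x = -5 + sqrt(35) ≈ 0.9161 (local maximum)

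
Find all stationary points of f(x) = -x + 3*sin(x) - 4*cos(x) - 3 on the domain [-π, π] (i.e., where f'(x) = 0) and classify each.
f'(x) = 4*sin(x) + 3*cos(x) - 1

Solve f'(x) = 0 on [-π, π]:
  f'(x) = 0 ⇔ 4*sin(x) + 3*cos(x) = 1. Write the left side as R·cos(x + φ) with R = √(3² + (-4)²) = 5, cos φ = 3/5, sin φ = -4/5; then cos(x + φ) = 1/5. Solve for x and keep the solutions lying in [-π, π].
  ⇒ x = atan((4 - 6*sqrt(6))/(3 + 8*sqrt(6))) ≈ -0.4421, atan((4 + 6*sqrt(6))/(3 - 8*sqrt(6))) + pi ≈ 2.2967

f''(x) = -3*sin(x) + 4*cos(x)
Second-derivative test at each critical point:
  f''(-0.4421) = 4.8990 > 0 → local minimum
  f''(2.2967) = -4.8990 < 0 → local maximum

Critical points: x = atan((4 - 6*sqrt(6))/(3 + 8*sqrt(6))) ≈ -0.4421 (local minimum); x = atan((4 + 6*sqrt(6))/(3 - 8*sqrt(6))) + pi ≈ 2.2967 (local maximum)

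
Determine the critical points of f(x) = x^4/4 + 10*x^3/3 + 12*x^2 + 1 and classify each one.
f'(x) = x*(x^2 + 10*x + 24)

Solve f'(x) = 0:
  Factor: x^3 + 10*x^2 + 24*x = x*(x + 4)*(x + 6) = 0.
  ⇒ x = -6, -4, 0

f''(x) = 3*x^2 + 20*x + 24
Second-derivative test at each critical point:
  f''(-6) = 12 > 0 → local minimum
  f''(-4) = -8 < 0 → local maximum
  f''(0) = 24 > 0 → local minimum

Critical points: x = -6 (local minimum); x = -4 (local maximum); x = 0 (local minimum)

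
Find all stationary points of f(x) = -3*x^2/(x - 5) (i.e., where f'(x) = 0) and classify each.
f'(x) = 3*x*(10 - x)/(x - 5)^2

Solve f'(x) = 0:
  f'(x) = -3*x*(x - 10)/(x - 5)^2; the denominator is positive wherever f is defined, so f'(x) = 0 ⇔ -3*x^2 + 30*x = 0.
  Factor: -3*x^2 + 30*x = -3*x*(x - 10) = 0.
  ⇒ x = 0, 10

f''(x) = -150/(x^3 - 15*x^2 + 75*x - 125)
Second-derivative test at each critical point:
  f''(0) = 6/5 > 0 → local minimum
  f''(10) = -6/5 < 0 → local maximum

Critical points: x = 0 (local minimum); x = 10 (local maximum)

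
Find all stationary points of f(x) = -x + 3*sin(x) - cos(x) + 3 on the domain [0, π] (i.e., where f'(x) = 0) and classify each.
f'(x) = sin(x) + 3*cos(x) - 1

Solve f'(x) = 0 on [0, π]:
  f'(x) = 0 ⇔ sin(x) + 3*cos(x) = 1. Write the left side as R·cos(x + φ) with R = √(3² + (-1)²) = sqrt(10), cos φ = 3*sqrt(10)/10, sin φ = -sqrt(10)/10; then cos(x + φ) = sqrt(10)/10. Solve for x and keep the solutions lying in [0, π].
  ⇒ x = pi/2 ≈ 1.5708

f''(x) = -3*sin(x) + cos(x)
Second-derivative test at each critical point:
  f''(1.5708) = -3 < 0 → local maximum

Critical points: x = pi/2 ≈ 1.5708 (local maximum)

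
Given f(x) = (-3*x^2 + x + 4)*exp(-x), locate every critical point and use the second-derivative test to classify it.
f'(x) = (3*x^2 - 7*x - 3)*exp(-x)

Solve f'(x) = 0:
  f'(x) = (3*x^2 - 7*x - 3)·exp(-x) and exp(-x) > 0 for every x, so f'(x) = 0 ⇔ 3*x^2 - 7*x - 3 = 0.
  3*x^2 - 7*x - 3 = 0 has no rational roots; quadratic formula: x = (7 ± √85)/6.
  ⇒ x = 7/6 - sqrt(85)/6 ≈ -0.3699, 7/6 + sqrt(85)/6 ≈ 2.7033

f''(x) = (-3*x^2 + 13*x - 4)*exp(-x)
Second-derivative test at each critical point:
  f''(-0.3699) = -13.3464 < 0 → local maximum
  f''(2.7033) = 0.6176 > 0 → local minimum

Critical points: x = 7/6 - sqrt(85)/6 ≈ -0.3699 (local maximum); x = 7/6 + sqrt(85)/6 ≈ 2.7033 (local minimum)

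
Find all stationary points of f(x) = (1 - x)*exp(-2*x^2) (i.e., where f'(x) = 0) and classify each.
f'(x) = (4*x*(x - 1) - 1)*exp(-2*x^2)

Solve f'(x) = 0:
  f'(x) = (4*x^2 - 4*x - 1)·exp(-2*x^2) and exp(-2*x^2) > 0 for every x, so f'(x) = 0 ⇔ 4*x^2 - 4*x - 1 = 0.
  4*x^2 - 4*x - 1 = 0 has no rational roots; quadratic formula: x = (4 ± √32)/8.
  ⇒ x = 1/2 - sqrt(2)/2 ≈ -0.2071, 1/2 + sqrt(2)/2 ≈ 1.2071

f''(x) = 4*(4*x^2*(1 - x) + 3*x - 1)*exp(-2*x^2)
Second-derivative test at each critical point:
  f''(-0.2071) = -5.1918 < 0 → local maximum
  f''(1.2071) = 0.3069 > 0 → local minimum

Critical points: x = 1/2 - sqrt(2)/2 ≈ -0.2071 (local maximum); x = 1/2 + sqrt(2)/2 ≈ 1.2071 (local minimum)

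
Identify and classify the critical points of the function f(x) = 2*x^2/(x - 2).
f'(x) = 2*x*(x - 4)/(x^2 - 4*x + 4)

Solve f'(x) = 0:
  f'(x) = 2*x*(x - 4)/(x - 2)^2; the denominator is positive wherever f is defined, so f'(x) = 0 ⇔ 2*x^2 - 8*x = 0.
  Factor: 2*x^2 - 8*x = 2*x*(x - 4) = 0.
  ⇒ x = 0, 4

f''(x) = 16/(x^3 - 6*x^2 + 12*x - 8)
Second-derivative test at each critical point:
  f''(0) = -2 < 0 → local maximum
  f''(4) = 2 > 0 → local minimum

Critical points: x = 0 (local maximum); x = 4 (local minimum)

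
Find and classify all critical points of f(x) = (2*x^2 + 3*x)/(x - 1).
f'(x) = (2*x^2 - 4*x - 3)/(x^2 - 2*x + 1)

Solve f'(x) = 0:
  f'(x) = (2*x^2 - 4*x - 3)/(x - 1)^2; the denominator is positive wherever f is defined, so f'(x) = 0 ⇔ 2*x^2 - 4*x - 3 = 0.
  2*x^2 - 4*x - 3 = 0 has no rational roots; quadratic formula: x = (4 ± √40)/4.
  ⇒ x = 1 - sqrt(10)/2 ≈ -0.5811, 1 + sqrt(10)/2 ≈ 2.5811

f''(x) = 10/(x^3 - 3*x^2 + 3*x - 1)
Second-derivative test at each critical point:
  f''(-0.5811) = -2.5298 < 0 → local maximum
  f''(2.5811) = 2.5298 > 0 → local minimum

Critical points: x = 1 - sqrt(10)/2 ≈ -0.5811 (local maximum); x = 1 + sqrt(10)/2 ≈ 2.5811 (local minimum)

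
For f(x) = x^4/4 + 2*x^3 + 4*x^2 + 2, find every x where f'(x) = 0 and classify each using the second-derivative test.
f'(x) = x*(x^2 + 6*x + 8)

Solve f'(x) = 0:
  Factor: x^3 + 6*x^2 + 8*x = x*(x + 2)*(x + 4) = 0.
  ⇒ x = -4, -2, 0

f''(x) = 3*x^2 + 12*x + 8
Second-derivative test at each critical point:
  f''(-4) = 8 > 0 → local minimum
  f''(-2) = -4 < 0 → local maximum
  f''(0) = 8 > 0 → local minimum

Critical points: x = -4 (local minimum); x = -2 (local maximum); x = 0 (local minimum)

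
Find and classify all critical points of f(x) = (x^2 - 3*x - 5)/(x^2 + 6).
f'(x) = (3*x^2 + 22*x - 18)/(x^4 + 12*x^2 + 36)

Solve f'(x) = 0:
  f'(x) = (3*x^2 + 22*x - 18)/(x^2 + 6)^2; the denominator is positive wherever f is defined, so f'(x) = 0 ⇔ 3*x^2 + 22*x - 18 = 0.
  3*x^2 + 22*x - 18 = 0 has no rational roots; quadratic formula: x = (-22 ± √700)/6.
  ⇒ x = -5*sqrt(7)/3 - 11/3 ≈ -8.0763, -11/3 + 5*sqrt(7)/3 ≈ 0.7429

f''(x) = 6*(-x^3 - 11*x^2 + 18*x + 22)/(x^6 + 18*x^4 + 108*x^2 + 216)
Second-derivative test at each critical point:
  f''(-8.0763) = -0.0052 < 0 → local maximum
  f''(0.7429) = 0.6163 > 0 → local minimum

Critical points: x = -5*sqrt(7)/3 - 11/3 ≈ -8.0763 (local maximum); x = -11/3 + 5*sqrt(7)/3 ≈ 0.7429 (local minimum)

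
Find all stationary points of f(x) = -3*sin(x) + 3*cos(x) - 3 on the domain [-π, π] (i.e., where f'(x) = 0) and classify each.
f'(x) = -3*sqrt(2)*sin(x + pi/4)

Solve f'(x) = 0 on [-π, π]:
  f'(x) = 0 ⇔ -3*cos(x) = 3*sin(x) ⇔ tan(x) = -1, i.e. x = arctan(-1) + nπ; keep the solutions lying in [-π, π].
  ⇒ x = -pi/4 ≈ -0.7854, 3*pi/4 ≈ 2.3562

f''(x) = -3*sqrt(2)*cos(x + pi/4)
Second-derivative test at each critical point:
  f''(-0.7854) = -4.2426 < 0 → local maximum
  f''(2.3562) = 4.2426 > 0 → local minimum

Critical points: x = -pi/4 ≈ -0.7854 (local maximum); x = 3*pi/4 ≈ 2.3562 (local minimum)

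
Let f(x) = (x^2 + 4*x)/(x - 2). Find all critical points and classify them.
f'(x) = (x^2 - 4*x - 8)/(x^2 - 4*x + 4)

Solve f'(x) = 0:
  f'(x) = (x^2 - 4*x - 8)/(x - 2)^2; the denominator is positive wherever f is defined, so f'(x) = 0 ⇔ x^2 - 4*x - 8 = 0.
  x^2 - 4*x - 8 = 0 has no rational roots; quadratic formula: x = (4 ± √48)/2.
  ⇒ x = 2 - 2*sqrt(3) ≈ -1.4641, 2 + 2*sqrt(3) ≈ 5.4641

f''(x) = 24/(x^3 - 6*x^2 + 12*x - 8)
Second-derivative test at each critical point:
  f''(-1.4641) = -0.5774 < 0 → local maximum
  f''(5.4641) = 0.5774 > 0 → local minimum

Critical points: x = 2 - 2*sqrt(3) ≈ -1.4641 (local maximum); x = 2 + 2*sqrt(3) ≈ 5.4641 (local minimum)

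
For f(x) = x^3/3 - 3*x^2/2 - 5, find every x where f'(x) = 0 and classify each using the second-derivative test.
f'(x) = x*(x - 3)

Solve f'(x) = 0:
  Factor: x^2 - 3*x = x*(x - 3) = 0.
  ⇒ x = 0, 3

f''(x) = 2*x - 3
Second-derivative test at each critical point:
  f''(0) = -3 < 0 → local maximum
  f''(3) = 3 > 0 → local minimum

Critical points: x = 0 (local maximum); x = 3 (local minimum)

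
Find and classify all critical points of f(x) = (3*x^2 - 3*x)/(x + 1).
f'(x) = 3*(x^2 + 2*x - 1)/(x^2 + 2*x + 1)

Solve f'(x) = 0:
  f'(x) = 3*(x^2 + 2*x - 1)/(x + 1)^2; the denominator is positive wherever f is defined, so f'(x) = 0 ⇔ 3*x^2 + 6*x - 3 = 0.
  Factor: 3*x^2 + 6*x - 3 = 3*(x^2 + 2*x - 1); x^2 + 2*x - 1 = 0 has no rational roots; quadratic formula: x = (-2 ± √8)/2.
  ⇒ x = -sqrt(2) - 1 ≈ -2.4142, -1 + sqrt(2) ≈ 0.4142

f''(x) = 12/(x^3 + 3*x^2 + 3*x + 1)
Second-derivative test at each critical point:
  f''(-2.4142) = -4.2426 < 0 → local maximum
  f''(0.4142) = 4.2426 > 0 → local minimum

Critical points: x = -sqrt(2) - 1 ≈ -2.4142 (local maximum); x = -1 + sqrt(2) ≈ 0.4142 (local minimum)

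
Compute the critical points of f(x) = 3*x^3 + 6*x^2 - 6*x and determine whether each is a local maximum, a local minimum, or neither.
f'(x) = 9*x^2 + 12*x - 6

Solve f'(x) = 0:
  Factor: 9*x^2 + 12*x - 6 = 3*(3*x^2 + 4*x - 2); 3*x^2 + 4*x - 2 = 0 has no rational roots; quadratic formula: x = (-4 ± √40)/6.
  ⇒ x = -sqrt(10)/3 - 2/3 ≈ -1.7208, -2/3 + sqrt(10)/3 ≈ 0.3874

f''(x) = 18*x + 12
Second-derivative test at each critical point:
  f''(-1.7208) = -18.9737 < 0 → local maximum
  f''(0.3874) = 18.9737 > 0 → local minimum

Critical points: x = -sqrt(10)/3 - 2/3 ≈ -1.7208 (local maximum); x = -2/3 + sqrt(10)/3 ≈ 0.3874 (local minimum)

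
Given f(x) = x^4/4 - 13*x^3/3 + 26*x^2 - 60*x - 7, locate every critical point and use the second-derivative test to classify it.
f'(x) = x^3 - 13*x^2 + 52*x - 60

Solve f'(x) = 0:
  Factor: x^3 - 13*x^2 + 52*x - 60 = (x - 6)*(x - 5)*(x - 2) = 0.
  ⇒ x = 2, 5, 6

f''(x) = 3*x^2 - 26*x + 52
Second-derivative test at each critical point:
  f''(2) = 12 > 0 → local minimum
  f''(5) = -3 < 0 → local maximum
  f''(6) = 4 > 0 → local minimum

Critical points: x = 2 (local minimum); x = 5 (local maximum); x = 6 (local minimum)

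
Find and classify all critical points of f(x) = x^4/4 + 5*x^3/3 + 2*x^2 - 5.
f'(x) = x*(x^2 + 5*x + 4)

Solve f'(x) = 0:
  Factor: x^3 + 5*x^2 + 4*x = x*(x + 1)*(x + 4) = 0.
  ⇒ x = -4, -1, 0

f''(x) = 3*x^2 + 10*x + 4
Second-derivative test at each critical point:
  f''(-4) = 12 > 0 → local minimum
  f''(-1) = -3 < 0 → local maximum
  f''(0) = 4 > 0 → local minimum

Critical points: x = -4 (local minimum); x = -1 (local maximum); x = 0 (local minimum)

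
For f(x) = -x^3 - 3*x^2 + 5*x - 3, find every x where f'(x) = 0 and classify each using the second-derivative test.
f'(x) = -3*x^2 - 6*x + 5

Solve f'(x) = 0:
  3*x^2 + 6*x - 5 = 0 has no rational roots; quadratic formula: x = (-6 ± √96)/6.
  ⇒ x = -2*sqrt(6)/3 - 1 ≈ -2.6330, -1 + 2*sqrt(6)/3 ≈ 0.6330

f''(x) = -6*x - 6
Second-derivative test at each critical point:
  f''(-2.6330) = 9.7980 > 0 → local minimum
  f''(0.6330) = -9.7980 < 0 → local maximum

Critical points: x = -2*sqrt(6)/3 - 1 ≈ -2.6330 (local minimum); x = -1 + 2*sqrt(6)/3 ≈ 0.6330 (local maximum)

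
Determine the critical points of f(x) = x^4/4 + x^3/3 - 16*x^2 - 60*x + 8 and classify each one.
f'(x) = x^3 + x^2 - 32*x - 60

Solve f'(x) = 0:
  Factor: x^3 + x^2 - 32*x - 60 = (x - 6)*(x + 2)*(x + 5) = 0.
  ⇒ x = -5, -2, 6

f''(x) = 3*x^2 + 2*x - 32
Second-derivative test at each critical point:
  f''(-5) = 33 > 0 → local minimum
  f''(-2) = -24 < 0 → local maximum
  f''(6) = 88 > 0 → local minimum

Critical points: x = -5 (local minimum); x = -2 (local maximum); x = 6 (local minimum)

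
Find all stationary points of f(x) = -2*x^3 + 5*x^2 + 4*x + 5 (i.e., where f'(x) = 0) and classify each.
f'(x) = -6*x^2 + 10*x + 4

Solve f'(x) = 0:
  Factor: -6*x^2 + 10*x + 4 = -2*(x - 2)*(3*x + 1) = 0.
  ⇒ x = -1/3, 2

f''(x) = 10 - 12*x
Second-derivative test at each critical point:
  f''(-1/3) = 14 > 0 → local minimum
  f''(2) = -14 < 0 → local maximum

Critical points: x = -1/3 (local minimum); x = 2 (local maximum)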